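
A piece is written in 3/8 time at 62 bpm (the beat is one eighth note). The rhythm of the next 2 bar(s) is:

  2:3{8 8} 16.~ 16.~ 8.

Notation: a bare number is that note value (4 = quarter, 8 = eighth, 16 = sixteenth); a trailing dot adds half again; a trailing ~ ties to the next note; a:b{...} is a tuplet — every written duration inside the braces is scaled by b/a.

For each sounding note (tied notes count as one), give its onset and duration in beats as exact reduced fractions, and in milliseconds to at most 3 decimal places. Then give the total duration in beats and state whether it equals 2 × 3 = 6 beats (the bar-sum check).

1) 0.0ms=0b +1451.613ms=3/2b
2) 1451.613ms=3/2b +1451.613ms=3/2b
3) 2903.226ms=3b +2903.226ms=3b
Σ=6b of 6 (62bpm 3/8) — PASS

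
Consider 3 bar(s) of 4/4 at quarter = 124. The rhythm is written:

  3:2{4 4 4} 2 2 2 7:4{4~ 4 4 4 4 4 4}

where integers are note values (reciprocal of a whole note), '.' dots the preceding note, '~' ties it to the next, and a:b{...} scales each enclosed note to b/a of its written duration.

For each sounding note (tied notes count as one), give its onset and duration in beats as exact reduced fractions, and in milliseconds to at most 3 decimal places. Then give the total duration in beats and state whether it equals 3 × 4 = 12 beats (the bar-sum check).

1) 0.0ms=0b +322.581ms=2/3b
2) 322.581ms=2/3b +322.581ms=2/3b
3) 645.161ms=4/3b +322.581ms=2/3b
4) 967.742ms=2b +967.742ms=2b
5) 1935.484ms=4b +967.742ms=2b
6) 2903.226ms=6b +967.742ms=2b
7) 3870.968ms=8b +552.995ms=8/7b
8) 4423.963ms=64/7b +276.498ms=4/7b
9) 4700.461ms=68/7b +276.498ms=4/7b
10) 4976.959ms=72/7b +276.498ms=4/7b
11) 5253.456ms=76/7b +276.498ms=4/7b
12) 5529.954ms=80/7b +276.498ms=4/7b
Σ=12b of 12 (124bpm 4/4) — PASS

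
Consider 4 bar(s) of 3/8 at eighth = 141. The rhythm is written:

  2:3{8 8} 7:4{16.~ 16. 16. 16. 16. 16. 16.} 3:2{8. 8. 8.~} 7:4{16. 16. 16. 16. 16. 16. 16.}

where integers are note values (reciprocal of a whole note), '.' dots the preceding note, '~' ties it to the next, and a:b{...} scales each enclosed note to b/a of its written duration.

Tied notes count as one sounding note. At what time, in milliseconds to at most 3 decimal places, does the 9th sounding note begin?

note 9 onset = 6b = 2553.191ms

1. 0.0ms @ 0 + 638.298ms (3/2)
2. 638.298ms @ 3/2 + 638.298ms (3/2)
3. 1276.596ms @ 3 + 364.742ms (6/7)
4. 1641.337ms @ 27/7 + 182.371ms (3/7)
5. 1823.708ms @ 30/7 + 182.371ms (3/7)
6. 2006.079ms @ 33/7 + 182.371ms (3/7)
7. 2188.45ms @ 36/7 + 182.371ms (3/7)
8. 2370.821ms @ 39/7 + 182.371ms (3/7)
9. 2553.191ms @ 6 + 425.532ms (1)
10. 2978.723ms @ 7 + 425.532ms (1)
11. 3404.255ms @ 8 + 607.903ms (10/7)
12. 4012.158ms @ 66/7 + 182.371ms (3/7)
13. 4194.529ms @ 69/7 + 182.371ms (3/7)
14. 4376.9ms @ 72/7 + 182.371ms (3/7)
15. 4559.271ms @ 75/7 + 182.371ms (3/7)
16. 4741.641ms @ 78/7 + 182.371ms (3/7)
17. 4924.012ms @ 81/7 + 182.371ms (3/7)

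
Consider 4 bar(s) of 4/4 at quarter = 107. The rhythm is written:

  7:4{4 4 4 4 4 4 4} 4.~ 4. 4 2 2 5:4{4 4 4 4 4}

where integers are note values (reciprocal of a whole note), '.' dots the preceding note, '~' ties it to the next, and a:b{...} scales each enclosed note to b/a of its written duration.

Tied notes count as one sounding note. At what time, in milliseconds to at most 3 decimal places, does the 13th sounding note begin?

1. 0.0ms @ 0 + 320.427ms (4/7)
2. 320.427ms @ 4/7 + 320.427ms (4/7)
3. 640.854ms @ 8/7 + 320.427ms (4/7)
4. 961.282ms @ 12/7 + 320.427ms (4/7)
5. 1281.709ms @ 16/7 + 320.427ms (4/7)
6. 1602.136ms @ 20/7 + 320.427ms (4/7)
7. 1922.563ms @ 24/7 + 320.427ms (4/7)
8. 2242.991ms @ 4 + 1682.243ms (3)
9. 3925.234ms @ 7 + 560.748ms (1)
10. 4485.981ms @ 8 + 1121.495ms (2)
11. 5607.477ms @ 10 + 1121.495ms (2)
12. 6728.972ms @ 12 + 448.598ms (4/5)
13. 7177.57ms @ 64/5 + 448.598ms (4/5)
14. 7626.168ms @ 68/5 + 448.598ms (4/5)
15. 8074.766ms @ 72/5 + 448.598ms (4/5)
16. 8523.364ms @ 76/5 + 448.598ms (4/5)

note 13 onset = 64/5b = 7177.57ms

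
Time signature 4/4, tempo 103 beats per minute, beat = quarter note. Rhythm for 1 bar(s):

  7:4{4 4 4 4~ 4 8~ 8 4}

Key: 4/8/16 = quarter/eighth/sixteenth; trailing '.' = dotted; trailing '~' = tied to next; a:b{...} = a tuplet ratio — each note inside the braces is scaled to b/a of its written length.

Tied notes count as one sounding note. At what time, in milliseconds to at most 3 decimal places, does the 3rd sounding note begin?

note 3 onset = 8/7b = 665.742ms

1. 0.0ms @ 0 + 332.871ms (4/7)
2. 332.871ms @ 4/7 + 332.871ms (4/7)
3. 665.742ms @ 8/7 + 332.871ms (4/7)
4. 998.613ms @ 12/7 + 665.742ms (8/7)
5. 1664.355ms @ 20/7 + 332.871ms (4/7)
6. 1997.226ms @ 24/7 + 332.871ms (4/7)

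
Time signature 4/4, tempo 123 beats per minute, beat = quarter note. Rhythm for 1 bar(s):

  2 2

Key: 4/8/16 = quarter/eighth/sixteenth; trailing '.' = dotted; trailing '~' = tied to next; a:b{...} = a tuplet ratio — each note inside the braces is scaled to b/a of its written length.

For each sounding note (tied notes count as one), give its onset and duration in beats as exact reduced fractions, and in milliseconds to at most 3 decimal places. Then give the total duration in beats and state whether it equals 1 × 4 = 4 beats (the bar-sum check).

1) 0.0ms=0b +975.61ms=2b
2) 975.61ms=2b +975.61ms=2b
Σ=4b of 4 (123bpm 4/4) — PASS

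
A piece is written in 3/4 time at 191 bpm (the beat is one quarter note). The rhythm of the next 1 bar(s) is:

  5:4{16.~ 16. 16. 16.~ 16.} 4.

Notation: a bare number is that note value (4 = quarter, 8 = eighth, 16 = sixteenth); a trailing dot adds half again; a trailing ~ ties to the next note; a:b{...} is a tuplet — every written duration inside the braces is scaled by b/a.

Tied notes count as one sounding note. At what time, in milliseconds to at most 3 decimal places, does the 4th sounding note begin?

note 4 onset = 3/2b = 471.204ms

1. 0.0ms @ 0 + 188.482ms (3/5)
2. 188.482ms @ 3/5 + 94.241ms (3/10)
3. 282.723ms @ 9/10 + 188.482ms (3/5)
4. 471.204ms @ 3/2 + 471.204ms (3/2)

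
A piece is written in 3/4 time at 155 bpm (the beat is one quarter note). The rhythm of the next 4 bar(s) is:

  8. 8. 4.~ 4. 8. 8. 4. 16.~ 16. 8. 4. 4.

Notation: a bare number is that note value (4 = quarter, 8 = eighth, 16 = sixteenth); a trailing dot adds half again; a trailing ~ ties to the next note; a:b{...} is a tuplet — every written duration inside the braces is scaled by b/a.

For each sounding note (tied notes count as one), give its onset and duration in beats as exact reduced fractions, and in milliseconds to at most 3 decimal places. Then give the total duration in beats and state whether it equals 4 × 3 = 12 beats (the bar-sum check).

1) 0.0ms=0b +290.323ms=3/4b
2) 290.323ms=3/4b +290.323ms=3/4b
3) 580.645ms=3/2b +1161.29ms=3b
4) 1741.935ms=9/2b +290.323ms=3/4b
5) 2032.258ms=21/4b +290.323ms=3/4b
6) 2322.581ms=6b +580.645ms=3/2b
7) 2903.226ms=15/2b +290.323ms=3/4b
8) 3193.548ms=33/4b +290.323ms=3/4b
9) 3483.871ms=9b +580.645ms=3/2b
10) 4064.516ms=21/2b +580.645ms=3/2b
Σ=12b of 12 (155bpm 3/4) — PASS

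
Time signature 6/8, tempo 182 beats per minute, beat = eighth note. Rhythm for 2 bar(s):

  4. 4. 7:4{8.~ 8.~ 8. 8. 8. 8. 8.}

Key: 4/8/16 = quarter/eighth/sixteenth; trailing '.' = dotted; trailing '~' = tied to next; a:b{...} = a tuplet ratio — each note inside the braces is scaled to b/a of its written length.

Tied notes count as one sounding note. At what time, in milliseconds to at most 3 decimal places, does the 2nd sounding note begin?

note 2 onset = 3b = 989.011ms

1. 0.0ms @ 0 + 989.011ms (3)
2. 989.011ms @ 3 + 989.011ms (3)
3. 1978.022ms @ 6 + 847.724ms (18/7)
4. 2825.746ms @ 60/7 + 282.575ms (6/7)
5. 3108.32ms @ 66/7 + 282.575ms (6/7)
6. 3390.895ms @ 72/7 + 282.575ms (6/7)
7. 3673.469ms @ 78/7 + 282.575ms (6/7)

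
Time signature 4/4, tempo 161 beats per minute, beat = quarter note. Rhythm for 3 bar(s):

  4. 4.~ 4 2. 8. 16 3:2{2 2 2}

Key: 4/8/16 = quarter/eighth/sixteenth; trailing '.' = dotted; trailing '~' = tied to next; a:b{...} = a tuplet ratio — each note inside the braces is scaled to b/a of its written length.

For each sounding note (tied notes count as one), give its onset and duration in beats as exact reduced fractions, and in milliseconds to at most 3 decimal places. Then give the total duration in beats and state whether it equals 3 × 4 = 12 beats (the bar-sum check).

1) 0.0ms=0b +559.006ms=3/2b
2) 559.006ms=3/2b +931.677ms=5/2b
3) 1490.683ms=4b +1118.012ms=3b
4) 2608.696ms=7b +279.503ms=3/4b
5) 2888.199ms=31/4b +93.168ms=1/4b
6) 2981.366ms=8b +496.894ms=4/3b
7) 3478.261ms=28/3b +496.894ms=4/3b
8) 3975.155ms=32/3b +496.894ms=4/3b
Σ=12b of 12 (161bpm 4/4) — PASS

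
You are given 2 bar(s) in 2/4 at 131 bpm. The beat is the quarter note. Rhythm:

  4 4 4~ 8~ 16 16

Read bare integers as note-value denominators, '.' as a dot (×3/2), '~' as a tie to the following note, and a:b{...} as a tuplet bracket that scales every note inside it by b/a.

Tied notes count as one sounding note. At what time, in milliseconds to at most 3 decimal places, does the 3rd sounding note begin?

note 3 onset = 2b = 916.031ms

1. 0.0ms @ 0 + 458.015ms (1)
2. 458.015ms @ 1 + 458.015ms (1)
3. 916.031ms @ 2 + 801.527ms (7/4)
4. 1717.557ms @ 15/4 + 114.504ms (1/4)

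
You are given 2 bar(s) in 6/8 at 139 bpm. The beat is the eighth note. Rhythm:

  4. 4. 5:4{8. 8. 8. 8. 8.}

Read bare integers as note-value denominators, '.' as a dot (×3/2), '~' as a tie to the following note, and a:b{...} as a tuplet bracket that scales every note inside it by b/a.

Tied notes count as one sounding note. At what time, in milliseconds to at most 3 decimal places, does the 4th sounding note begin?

note 4 onset = 36/5b = 3107.914ms

1. 0.0ms @ 0 + 1294.964ms (3)
2. 1294.964ms @ 3 + 1294.964ms (3)
3. 2589.928ms @ 6 + 517.986ms (6/5)
4. 3107.914ms @ 36/5 + 517.986ms (6/5)
5. 3625.899ms @ 42/5 + 517.986ms (6/5)
6. 4143.885ms @ 48/5 + 517.986ms (6/5)
7. 4661.871ms @ 54/5 + 517.986ms (6/5)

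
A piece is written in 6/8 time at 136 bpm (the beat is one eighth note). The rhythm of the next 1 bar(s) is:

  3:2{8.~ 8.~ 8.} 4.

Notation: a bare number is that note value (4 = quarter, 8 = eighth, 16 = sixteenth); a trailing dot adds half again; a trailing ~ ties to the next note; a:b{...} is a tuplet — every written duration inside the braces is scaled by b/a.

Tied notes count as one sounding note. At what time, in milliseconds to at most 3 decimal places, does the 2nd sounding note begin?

1. 0.0ms @ 0 + 1323.529ms (3)
2. 1323.529ms @ 3 + 1323.529ms (3)

note 2 onset = 3b = 1323.529ms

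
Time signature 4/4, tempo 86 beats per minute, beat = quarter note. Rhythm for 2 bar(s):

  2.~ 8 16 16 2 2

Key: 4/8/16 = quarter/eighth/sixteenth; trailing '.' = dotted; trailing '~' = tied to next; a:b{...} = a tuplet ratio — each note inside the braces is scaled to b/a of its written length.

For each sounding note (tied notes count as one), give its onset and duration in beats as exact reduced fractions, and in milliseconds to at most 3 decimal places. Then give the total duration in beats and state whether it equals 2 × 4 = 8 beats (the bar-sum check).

1) 0.0ms=0b +2441.86ms=7/2b
2) 2441.86ms=7/2b +174.419ms=1/4b
3) 2616.279ms=15/4b +174.419ms=1/4b
4) 2790.698ms=4b +1395.349ms=2b
5) 4186.047ms=6b +1395.349ms=2b
Σ=8b of 8 (86bpm 4/4) — PASS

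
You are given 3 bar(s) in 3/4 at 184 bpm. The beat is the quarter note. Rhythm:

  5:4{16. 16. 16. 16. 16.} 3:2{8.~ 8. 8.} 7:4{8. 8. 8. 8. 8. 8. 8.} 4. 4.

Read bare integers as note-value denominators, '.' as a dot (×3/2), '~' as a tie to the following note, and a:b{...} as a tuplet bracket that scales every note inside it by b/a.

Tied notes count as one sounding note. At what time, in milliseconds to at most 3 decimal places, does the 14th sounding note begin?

1. 0.0ms @ 0 + 97.826ms (3/10)
2. 97.826ms @ 3/10 + 97.826ms (3/10)
3. 195.652ms @ 3/5 + 97.826ms (3/10)
4. 293.478ms @ 9/10 + 97.826ms (3/10)
5. 391.304ms @ 6/5 + 97.826ms (3/10)
6. 489.13ms @ 3/2 + 326.087ms (1)
7. 815.217ms @ 5/2 + 163.043ms (1/2)
8. 978.261ms @ 3 + 139.752ms (3/7)
9. 1118.012ms @ 24/7 + 139.752ms (3/7)
10. 1257.764ms @ 27/7 + 139.752ms (3/7)
11. 1397.516ms @ 30/7 + 139.752ms (3/7)
12. 1537.267ms @ 33/7 + 139.752ms (3/7)
13. 1677.019ms @ 36/7 + 139.752ms (3/7)
14. 1816.77ms @ 39/7 + 139.752ms (3/7)
15. 1956.522ms @ 6 + 489.13ms (3/2)
16. 2445.652ms @ 15/2 + 489.13ms (3/2)

note 14 onset = 39/7b = 1816.77ms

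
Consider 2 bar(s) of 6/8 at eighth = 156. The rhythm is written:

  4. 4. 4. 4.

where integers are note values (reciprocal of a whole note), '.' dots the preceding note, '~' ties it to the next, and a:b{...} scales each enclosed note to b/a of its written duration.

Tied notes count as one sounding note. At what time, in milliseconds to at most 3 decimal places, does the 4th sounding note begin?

1. 0.0ms @ 0 + 1153.846ms (3)
2. 1153.846ms @ 3 + 1153.846ms (3)
3. 2307.692ms @ 6 + 1153.846ms (3)
4. 3461.538ms @ 9 + 1153.846ms (3)

note 4 onset = 9b = 3461.538ms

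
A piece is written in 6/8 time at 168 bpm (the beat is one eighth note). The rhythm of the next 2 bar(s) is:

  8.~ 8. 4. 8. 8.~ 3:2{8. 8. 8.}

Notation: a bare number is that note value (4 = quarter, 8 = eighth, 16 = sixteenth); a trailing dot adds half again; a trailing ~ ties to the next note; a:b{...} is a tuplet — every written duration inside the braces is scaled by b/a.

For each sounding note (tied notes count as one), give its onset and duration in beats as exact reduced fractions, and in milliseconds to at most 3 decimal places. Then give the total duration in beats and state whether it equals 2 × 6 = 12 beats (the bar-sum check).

1) 0.0ms=0b +1071.429ms=3b
2) 1071.429ms=3b +1071.429ms=3b
3) 2142.857ms=6b +535.714ms=3/2b
4) 2678.571ms=15/2b +892.857ms=5/2b
5) 3571.429ms=10b +357.143ms=1b
6) 3928.571ms=11b +357.143ms=1b
Σ=12b of 12 (168bpm 6/8) — PASS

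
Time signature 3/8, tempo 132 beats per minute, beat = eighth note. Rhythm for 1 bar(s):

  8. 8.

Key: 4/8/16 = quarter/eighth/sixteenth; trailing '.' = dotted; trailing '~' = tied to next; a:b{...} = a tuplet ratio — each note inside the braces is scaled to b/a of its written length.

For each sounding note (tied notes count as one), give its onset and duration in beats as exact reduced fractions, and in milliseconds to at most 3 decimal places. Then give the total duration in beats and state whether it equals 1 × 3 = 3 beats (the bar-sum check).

1) 0.0ms=0b +681.818ms=3/2b
2) 681.818ms=3/2b +681.818ms=3/2b
Σ=3b of 3 (132bpm 3/8) — PASS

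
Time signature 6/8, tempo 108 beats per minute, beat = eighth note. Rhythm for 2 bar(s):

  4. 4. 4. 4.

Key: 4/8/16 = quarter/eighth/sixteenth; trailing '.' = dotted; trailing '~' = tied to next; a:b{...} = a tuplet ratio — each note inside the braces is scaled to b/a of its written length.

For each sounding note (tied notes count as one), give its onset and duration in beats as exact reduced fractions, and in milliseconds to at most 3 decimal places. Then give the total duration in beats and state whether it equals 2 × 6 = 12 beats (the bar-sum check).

1) 0.0ms=0b +1666.667ms=3b
2) 1666.667ms=3b +1666.667ms=3b
3) 3333.333ms=6b +1666.667ms=3b
4) 5000.0ms=9b +1666.667ms=3b
Σ=12b of 12 (108bpm 6/8) — PASS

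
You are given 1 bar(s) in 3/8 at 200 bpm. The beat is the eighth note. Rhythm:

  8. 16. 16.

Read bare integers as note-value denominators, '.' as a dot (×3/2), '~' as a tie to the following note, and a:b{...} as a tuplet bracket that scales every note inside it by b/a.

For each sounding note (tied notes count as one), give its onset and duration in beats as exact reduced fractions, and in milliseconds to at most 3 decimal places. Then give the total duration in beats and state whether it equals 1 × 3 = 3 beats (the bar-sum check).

1) 0.0ms=0b +450.0ms=3/2b
2) 450.0ms=3/2b +225.0ms=3/4b
3) 675.0ms=9/4b +225.0ms=3/4b
Σ=3b of 3 (200bpm 3/8) — PASS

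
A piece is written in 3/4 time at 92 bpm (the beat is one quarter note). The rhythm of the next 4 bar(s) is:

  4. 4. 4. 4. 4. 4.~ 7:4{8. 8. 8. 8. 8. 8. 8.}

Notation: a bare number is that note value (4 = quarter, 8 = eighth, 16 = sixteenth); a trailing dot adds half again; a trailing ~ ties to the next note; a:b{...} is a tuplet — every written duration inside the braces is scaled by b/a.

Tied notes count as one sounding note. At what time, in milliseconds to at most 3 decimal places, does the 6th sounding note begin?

note 6 onset = 15/2b = 4891.304ms

1. 0.0ms @ 0 + 978.261ms (3/2)
2. 978.261ms @ 3/2 + 978.261ms (3/2)
3. 1956.522ms @ 3 + 978.261ms (3/2)
4. 2934.783ms @ 9/2 + 978.261ms (3/2)
5. 3913.043ms @ 6 + 978.261ms (3/2)
6. 4891.304ms @ 15/2 + 1257.764ms (27/14)
7. 6149.068ms @ 66/7 + 279.503ms (3/7)
8. 6428.571ms @ 69/7 + 279.503ms (3/7)
9. 6708.075ms @ 72/7 + 279.503ms (3/7)
10. 6987.578ms @ 75/7 + 279.503ms (3/7)
11. 7267.081ms @ 78/7 + 279.503ms (3/7)
12. 7546.584ms @ 81/7 + 279.503ms (3/7)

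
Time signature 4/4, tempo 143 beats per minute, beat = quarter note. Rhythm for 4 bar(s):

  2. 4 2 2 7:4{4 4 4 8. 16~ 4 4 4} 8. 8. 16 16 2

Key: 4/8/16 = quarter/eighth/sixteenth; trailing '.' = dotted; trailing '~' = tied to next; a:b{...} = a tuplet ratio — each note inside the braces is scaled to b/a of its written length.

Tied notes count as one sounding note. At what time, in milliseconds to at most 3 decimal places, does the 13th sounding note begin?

note 13 onset = 51/4b = 5349.65ms

1. 0.0ms @ 0 + 1258.741ms (3)
2. 1258.741ms @ 3 + 419.58ms (1)
3. 1678.322ms @ 4 + 839.161ms (2)
4. 2517.483ms @ 6 + 839.161ms (2)
5. 3356.643ms @ 8 + 239.76ms (4/7)
6. 3596.404ms @ 60/7 + 239.76ms (4/7)
7. 3836.164ms @ 64/7 + 239.76ms (4/7)
8. 4075.924ms @ 68/7 + 179.82ms (3/7)
9. 4255.744ms @ 71/7 + 299.7ms (5/7)
10. 4555.445ms @ 76/7 + 239.76ms (4/7)
11. 4795.205ms @ 80/7 + 239.76ms (4/7)
12. 5034.965ms @ 12 + 314.685ms (3/4)
13. 5349.65ms @ 51/4 + 314.685ms (3/4)
14. 5664.336ms @ 27/2 + 104.895ms (1/4)
15. 5769.231ms @ 55/4 + 104.895ms (1/4)
16. 5874.126ms @ 14 + 839.161ms (2)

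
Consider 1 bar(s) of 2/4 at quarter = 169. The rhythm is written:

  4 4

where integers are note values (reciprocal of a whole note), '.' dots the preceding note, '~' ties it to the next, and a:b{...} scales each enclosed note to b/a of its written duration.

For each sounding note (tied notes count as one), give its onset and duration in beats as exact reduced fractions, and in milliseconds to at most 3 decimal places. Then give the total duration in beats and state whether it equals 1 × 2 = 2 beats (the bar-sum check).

1) 0.0ms=0b +355.03ms=1b
2) 355.03ms=1b +355.03ms=1b
Σ=2b of 2 (169bpm 2/4) — PASS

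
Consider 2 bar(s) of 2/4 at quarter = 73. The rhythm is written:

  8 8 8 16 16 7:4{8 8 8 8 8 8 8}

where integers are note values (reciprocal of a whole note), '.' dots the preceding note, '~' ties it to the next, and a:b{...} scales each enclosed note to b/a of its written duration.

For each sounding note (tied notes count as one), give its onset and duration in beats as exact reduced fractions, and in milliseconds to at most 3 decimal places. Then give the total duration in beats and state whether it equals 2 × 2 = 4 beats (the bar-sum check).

1) 0.0ms=0b +410.959ms=1/2b
2) 410.959ms=1/2b +410.959ms=1/2b
3) 821.918ms=1b +410.959ms=1/2b
4) 1232.877ms=3/2b +205.479ms=1/4b
5) 1438.356ms=7/4b +205.479ms=1/4b
6) 1643.836ms=2b +234.834ms=2/7b
7) 1878.669ms=16/7b +234.834ms=2/7b
8) 2113.503ms=18/7b +234.834ms=2/7b
9) 2348.337ms=20/7b +234.834ms=2/7b
10) 2583.17ms=22/7b +234.834ms=2/7b
11) 2818.004ms=24/7b +234.834ms=2/7b
12) 3052.838ms=26/7b +234.834ms=2/7b
Σ=4b of 4 (73bpm 2/4) — PASS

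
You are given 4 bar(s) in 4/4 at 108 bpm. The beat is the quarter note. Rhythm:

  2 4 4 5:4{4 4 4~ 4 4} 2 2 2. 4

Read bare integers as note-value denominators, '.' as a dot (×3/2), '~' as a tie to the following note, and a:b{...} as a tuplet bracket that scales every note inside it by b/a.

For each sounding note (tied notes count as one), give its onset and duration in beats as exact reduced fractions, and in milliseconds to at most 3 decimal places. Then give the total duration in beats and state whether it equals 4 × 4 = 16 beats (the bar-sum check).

1) 0.0ms=0b +1111.111ms=2b
2) 1111.111ms=2b +555.556ms=1b
3) 1666.667ms=3b +555.556ms=1b
4) 2222.222ms=4b +444.444ms=4/5b
5) 2666.667ms=24/5b +444.444ms=4/5b
6) 3111.111ms=28/5b +888.889ms=8/5b
7) 4000.0ms=36/5b +444.444ms=4/5b
8) 4444.444ms=8b +1111.111ms=2b
9) 5555.556ms=10b +1111.111ms=2b
10) 6666.667ms=12b +1666.667ms=3b
11) 8333.333ms=15b +555.556ms=1b
Σ=16b of 16 (108bpm 4/4) — PASS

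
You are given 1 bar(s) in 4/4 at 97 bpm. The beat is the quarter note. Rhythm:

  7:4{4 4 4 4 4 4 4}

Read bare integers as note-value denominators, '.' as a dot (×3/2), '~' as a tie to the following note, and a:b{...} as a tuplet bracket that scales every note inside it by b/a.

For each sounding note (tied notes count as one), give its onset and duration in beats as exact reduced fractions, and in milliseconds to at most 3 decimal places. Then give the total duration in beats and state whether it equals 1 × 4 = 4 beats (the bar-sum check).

1) 0.0ms=0b +353.461ms=4/7b
2) 353.461ms=4/7b +353.461ms=4/7b
3) 706.922ms=8/7b +353.461ms=4/7b
4) 1060.383ms=12/7b +353.461ms=4/7b
5) 1413.844ms=16/7b +353.461ms=4/7b
6) 1767.305ms=20/7b +353.461ms=4/7b
7) 2120.766ms=24/7b +353.461ms=4/7b
Σ=4b of 4 (97bpm 4/4) — PASS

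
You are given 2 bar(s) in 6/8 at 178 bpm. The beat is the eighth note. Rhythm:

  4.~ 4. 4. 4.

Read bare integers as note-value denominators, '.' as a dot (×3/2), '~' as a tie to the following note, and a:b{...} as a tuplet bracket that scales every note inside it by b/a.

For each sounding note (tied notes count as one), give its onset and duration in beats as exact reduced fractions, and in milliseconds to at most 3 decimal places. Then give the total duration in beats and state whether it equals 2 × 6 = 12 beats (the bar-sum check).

1) 0.0ms=0b +2022.472ms=6b
2) 2022.472ms=6b +1011.236ms=3b
3) 3033.708ms=9b +1011.236ms=3b
Σ=12b of 12 (178bpm 6/8) — PASS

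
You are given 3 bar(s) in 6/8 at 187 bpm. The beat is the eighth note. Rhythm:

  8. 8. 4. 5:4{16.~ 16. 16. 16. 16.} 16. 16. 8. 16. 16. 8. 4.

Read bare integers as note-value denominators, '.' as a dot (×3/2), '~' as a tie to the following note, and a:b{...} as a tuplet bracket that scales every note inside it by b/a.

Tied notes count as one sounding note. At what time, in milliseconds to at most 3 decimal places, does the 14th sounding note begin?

1. 0.0ms @ 0 + 481.283ms (3/2)
2. 481.283ms @ 3/2 + 481.283ms (3/2)
3. 962.567ms @ 3 + 962.567ms (3)
4. 1925.134ms @ 6 + 385.027ms (6/5)
5. 2310.16ms @ 36/5 + 192.513ms (3/5)
6. 2502.674ms @ 39/5 + 192.513ms (3/5)
7. 2695.187ms @ 42/5 + 192.513ms (3/5)
8. 2887.701ms @ 9 + 240.642ms (3/4)
9. 3128.342ms @ 39/4 + 240.642ms (3/4)
10. 3368.984ms @ 21/2 + 481.283ms (3/2)
11. 3850.267ms @ 12 + 240.642ms (3/4)
12. 4090.909ms @ 51/4 + 240.642ms (3/4)
13. 4331.551ms @ 27/2 + 481.283ms (3/2)
14. 4812.834ms @ 15 + 962.567ms (3)

note 14 onset = 15b = 4812.834ms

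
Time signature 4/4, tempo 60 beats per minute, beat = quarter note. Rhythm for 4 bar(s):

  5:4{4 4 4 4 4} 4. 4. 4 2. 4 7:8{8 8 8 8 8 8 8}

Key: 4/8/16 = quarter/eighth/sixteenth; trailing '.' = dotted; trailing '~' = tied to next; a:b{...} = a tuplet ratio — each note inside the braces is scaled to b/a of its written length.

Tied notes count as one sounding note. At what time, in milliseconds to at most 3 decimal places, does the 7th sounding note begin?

1. 0.0ms @ 0 + 800.0ms (4/5)
2. 800.0ms @ 4/5 + 800.0ms (4/5)
3. 1600.0ms @ 8/5 + 800.0ms (4/5)
4. 2400.0ms @ 12/5 + 800.0ms (4/5)
5. 3200.0ms @ 16/5 + 800.0ms (4/5)
6. 4000.0ms @ 4 + 1500.0ms (3/2)
7. 5500.0ms @ 11/2 + 1500.0ms (3/2)
8. 7000.0ms @ 7 + 1000.0ms (1)
9. 8000.0ms @ 8 + 3000.0ms (3)
10. 11000.0ms @ 11 + 1000.0ms (1)
11. 12000.0ms @ 12 + 571.429ms (4/7)
12. 12571.429ms @ 88/7 + 571.429ms (4/7)
13. 13142.857ms @ 92/7 + 571.429ms (4/7)
14. 13714.286ms @ 96/7 + 571.429ms (4/7)
15. 14285.714ms @ 100/7 + 571.429ms (4/7)
16. 14857.143ms @ 104/7 + 571.429ms (4/7)
17. 15428.571ms @ 108/7 + 571.429ms (4/7)

note 7 onset = 11/2b = 5500.0ms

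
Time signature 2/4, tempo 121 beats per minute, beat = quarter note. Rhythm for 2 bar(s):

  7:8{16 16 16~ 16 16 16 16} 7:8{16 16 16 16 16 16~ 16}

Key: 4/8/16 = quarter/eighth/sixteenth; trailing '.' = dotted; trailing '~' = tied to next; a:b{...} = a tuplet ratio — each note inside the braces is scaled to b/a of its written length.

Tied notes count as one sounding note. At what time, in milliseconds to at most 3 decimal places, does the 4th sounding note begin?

note 4 onset = 8/7b = 566.706ms

1. 0.0ms @ 0 + 141.677ms (2/7)
2. 141.677ms @ 2/7 + 141.677ms (2/7)
3. 283.353ms @ 4/7 + 283.353ms (4/7)
4. 566.706ms @ 8/7 + 141.677ms (2/7)
5. 708.383ms @ 10/7 + 141.677ms (2/7)
6. 850.059ms @ 12/7 + 141.677ms (2/7)
7. 991.736ms @ 2 + 141.677ms (2/7)
8. 1133.412ms @ 16/7 + 141.677ms (2/7)
9. 1275.089ms @ 18/7 + 141.677ms (2/7)
10. 1416.765ms @ 20/7 + 141.677ms (2/7)
11. 1558.442ms @ 22/7 + 141.677ms (2/7)
12. 1700.118ms @ 24/7 + 283.353ms (4/7)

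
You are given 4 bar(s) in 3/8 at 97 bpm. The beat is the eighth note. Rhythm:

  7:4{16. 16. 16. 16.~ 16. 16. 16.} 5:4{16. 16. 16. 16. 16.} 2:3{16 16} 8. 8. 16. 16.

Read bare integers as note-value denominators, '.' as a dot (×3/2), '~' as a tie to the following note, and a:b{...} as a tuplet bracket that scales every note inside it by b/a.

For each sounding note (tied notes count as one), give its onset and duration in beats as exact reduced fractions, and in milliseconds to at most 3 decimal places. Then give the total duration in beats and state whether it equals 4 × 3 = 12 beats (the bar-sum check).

1) 0.0ms=0b +265.096ms=3/7b
2) 265.096ms=3/7b +265.096ms=3/7b
3) 530.191ms=6/7b +265.096ms=3/7b
4) 795.287ms=9/7b +530.191ms=6/7b
5) 1325.479ms=15/7b +265.096ms=3/7b
6) 1590.574ms=18/7b +265.096ms=3/7b
7) 1855.67ms=3b +371.134ms=3/5b
8) 2226.804ms=18/5b +371.134ms=3/5b
9) 2597.938ms=21/5b +371.134ms=3/5b
10) 2969.072ms=24/5b +371.134ms=3/5b
11) 3340.206ms=27/5b +371.134ms=3/5b
12) 3711.34ms=6b +463.918ms=3/4b
13) 4175.258ms=27/4b +463.918ms=3/4b
14) 4639.175ms=15/2b +927.835ms=3/2b
15) 5567.01ms=9b +927.835ms=3/2b
16) 6494.845ms=21/2b +463.918ms=3/4b
17) 6958.763ms=45/4b +463.918ms=3/4b
Σ=12b of 12 (97bpm 3/8) — PASS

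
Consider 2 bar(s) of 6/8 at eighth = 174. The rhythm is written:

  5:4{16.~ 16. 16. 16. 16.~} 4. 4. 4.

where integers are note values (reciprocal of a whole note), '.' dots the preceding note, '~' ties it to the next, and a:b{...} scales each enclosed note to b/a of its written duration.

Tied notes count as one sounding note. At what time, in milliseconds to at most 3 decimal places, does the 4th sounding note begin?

1. 0.0ms @ 0 + 413.793ms (6/5)
2. 413.793ms @ 6/5 + 206.897ms (3/5)
3. 620.69ms @ 9/5 + 206.897ms (3/5)
4. 827.586ms @ 12/5 + 1241.379ms (18/5)
5. 2068.966ms @ 6 + 1034.483ms (3)
6. 3103.448ms @ 9 + 1034.483ms (3)

note 4 onset = 12/5b = 827.586ms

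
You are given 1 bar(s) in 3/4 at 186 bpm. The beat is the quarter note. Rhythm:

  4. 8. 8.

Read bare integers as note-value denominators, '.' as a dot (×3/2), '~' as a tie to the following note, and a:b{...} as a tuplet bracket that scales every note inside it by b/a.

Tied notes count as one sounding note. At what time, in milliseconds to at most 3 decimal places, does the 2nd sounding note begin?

1. 0.0ms @ 0 + 483.871ms (3/2)
2. 483.871ms @ 3/2 + 241.935ms (3/4)
3. 725.806ms @ 9/4 + 241.935ms (3/4)

note 2 onset = 3/2b = 483.871ms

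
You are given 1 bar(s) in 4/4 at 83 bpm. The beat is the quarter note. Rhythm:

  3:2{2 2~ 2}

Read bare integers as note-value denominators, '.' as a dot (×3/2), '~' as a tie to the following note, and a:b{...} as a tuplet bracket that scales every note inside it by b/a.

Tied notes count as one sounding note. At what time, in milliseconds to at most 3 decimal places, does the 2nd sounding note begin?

note 2 onset = 4/3b = 963.855ms

1. 0.0ms @ 0 + 963.855ms (4/3)
2. 963.855ms @ 4/3 + 1927.711ms (8/3)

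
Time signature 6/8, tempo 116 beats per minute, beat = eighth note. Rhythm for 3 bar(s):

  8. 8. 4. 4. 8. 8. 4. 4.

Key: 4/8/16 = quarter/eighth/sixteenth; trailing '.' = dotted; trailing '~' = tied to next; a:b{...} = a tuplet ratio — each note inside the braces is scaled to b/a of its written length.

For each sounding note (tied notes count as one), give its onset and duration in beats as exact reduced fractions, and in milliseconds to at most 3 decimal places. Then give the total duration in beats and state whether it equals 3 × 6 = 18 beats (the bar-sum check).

1) 0.0ms=0b +775.862ms=3/2b
2) 775.862ms=3/2b +775.862ms=3/2b
3) 1551.724ms=3b +1551.724ms=3b
4) 3103.448ms=6b +1551.724ms=3b
5) 4655.172ms=9b +775.862ms=3/2b
6) 5431.034ms=21/2b +775.862ms=3/2b
7) 6206.897ms=12b +1551.724ms=3b
8) 7758.621ms=15b +1551.724ms=3b
Σ=18b of 18 (116bpm 6/8) — PASS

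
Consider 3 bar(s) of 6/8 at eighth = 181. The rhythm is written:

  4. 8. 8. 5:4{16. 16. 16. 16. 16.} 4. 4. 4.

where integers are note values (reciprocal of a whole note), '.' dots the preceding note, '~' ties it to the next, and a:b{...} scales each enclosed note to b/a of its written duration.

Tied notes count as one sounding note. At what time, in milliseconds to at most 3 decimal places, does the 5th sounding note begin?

note 5 onset = 33/5b = 2187.845ms

1. 0.0ms @ 0 + 994.475ms (3)
2. 994.475ms @ 3 + 497.238ms (3/2)
3. 1491.713ms @ 9/2 + 497.238ms (3/2)
4. 1988.95ms @ 6 + 198.895ms (3/5)
5. 2187.845ms @ 33/5 + 198.895ms (3/5)
6. 2386.74ms @ 36/5 + 198.895ms (3/5)
7. 2585.635ms @ 39/5 + 198.895ms (3/5)
8. 2784.53ms @ 42/5 + 198.895ms (3/5)
9. 2983.425ms @ 9 + 994.475ms (3)
10. 3977.901ms @ 12 + 994.475ms (3)
11. 4972.376ms @ 15 + 994.475ms (3)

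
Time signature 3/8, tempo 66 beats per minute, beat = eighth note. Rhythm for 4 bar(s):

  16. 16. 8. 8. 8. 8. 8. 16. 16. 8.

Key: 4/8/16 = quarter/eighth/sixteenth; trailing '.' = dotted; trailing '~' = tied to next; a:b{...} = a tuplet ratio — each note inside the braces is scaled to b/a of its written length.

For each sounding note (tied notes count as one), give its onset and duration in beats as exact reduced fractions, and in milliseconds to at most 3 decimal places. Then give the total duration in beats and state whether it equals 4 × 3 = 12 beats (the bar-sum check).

1) 0.0ms=0b +681.818ms=3/4b
2) 681.818ms=3/4b +681.818ms=3/4b
3) 1363.636ms=3/2b +1363.636ms=3/2b
4) 2727.273ms=3b +1363.636ms=3/2b
5) 4090.909ms=9/2b +1363.636ms=3/2b
6) 5454.545ms=6b +1363.636ms=3/2b
7) 6818.182ms=15/2b +1363.636ms=3/2b
8) 8181.818ms=9b +681.818ms=3/4b
9) 8863.636ms=39/4b +681.818ms=3/4b
10) 9545.455ms=21/2b +1363.636ms=3/2b
Σ=12b of 12 (66bpm 3/8) — PASS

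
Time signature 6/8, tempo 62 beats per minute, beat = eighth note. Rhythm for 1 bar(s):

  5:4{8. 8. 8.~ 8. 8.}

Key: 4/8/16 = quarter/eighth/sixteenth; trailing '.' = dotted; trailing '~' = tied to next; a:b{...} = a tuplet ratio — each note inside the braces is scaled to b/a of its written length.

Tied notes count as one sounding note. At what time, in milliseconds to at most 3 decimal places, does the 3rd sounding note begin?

1. 0.0ms @ 0 + 1161.29ms (6/5)
2. 1161.29ms @ 6/5 + 1161.29ms (6/5)
3. 2322.581ms @ 12/5 + 2322.581ms (12/5)
4. 4645.161ms @ 24/5 + 1161.29ms (6/5)

note 3 onset = 12/5b = 2322.581ms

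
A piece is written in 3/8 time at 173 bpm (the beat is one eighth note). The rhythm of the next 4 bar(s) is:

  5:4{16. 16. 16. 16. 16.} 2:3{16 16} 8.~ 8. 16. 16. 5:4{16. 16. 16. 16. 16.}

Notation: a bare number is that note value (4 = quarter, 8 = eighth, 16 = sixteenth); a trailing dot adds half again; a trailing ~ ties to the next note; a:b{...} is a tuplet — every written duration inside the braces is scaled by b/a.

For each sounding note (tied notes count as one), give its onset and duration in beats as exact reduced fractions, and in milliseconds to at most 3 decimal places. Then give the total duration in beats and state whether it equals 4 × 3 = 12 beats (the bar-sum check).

1) 0.0ms=0b +208.092ms=3/5b
2) 208.092ms=3/5b +208.092ms=3/5b
3) 416.185ms=6/5b +208.092ms=3/5b
4) 624.277ms=9/5b +208.092ms=3/5b
5) 832.37ms=12/5b +208.092ms=3/5b
6) 1040.462ms=3b +260.116ms=3/4b
7) 1300.578ms=15/4b +260.116ms=3/4b
8) 1560.694ms=9/2b +1040.462ms=3b
9) 2601.156ms=15/2b +260.116ms=3/4b
10) 2861.272ms=33/4b +260.116ms=3/4b
11) 3121.387ms=9b +208.092ms=3/5b
12) 3329.48ms=48/5b +208.092ms=3/5b
13) 3537.572ms=51/5b +208.092ms=3/5b
14) 3745.665ms=54/5b +208.092ms=3/5b
15) 3953.757ms=57/5b +208.092ms=3/5b
Σ=12b of 12 (173bpm 3/8) — PASS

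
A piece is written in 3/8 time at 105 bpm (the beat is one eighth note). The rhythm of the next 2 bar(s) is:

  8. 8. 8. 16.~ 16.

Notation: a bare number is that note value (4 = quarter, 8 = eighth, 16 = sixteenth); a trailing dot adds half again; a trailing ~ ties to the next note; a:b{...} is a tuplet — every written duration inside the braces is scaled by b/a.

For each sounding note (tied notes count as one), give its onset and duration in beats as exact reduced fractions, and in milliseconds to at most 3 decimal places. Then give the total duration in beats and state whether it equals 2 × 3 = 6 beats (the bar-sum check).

1) 0.0ms=0b +857.143ms=3/2b
2) 857.143ms=3/2b +857.143ms=3/2b
3) 1714.286ms=3b +857.143ms=3/2b
4) 2571.429ms=9/2b +857.143ms=3/2b
Σ=6b of 6 (105bpm 3/8) — PASS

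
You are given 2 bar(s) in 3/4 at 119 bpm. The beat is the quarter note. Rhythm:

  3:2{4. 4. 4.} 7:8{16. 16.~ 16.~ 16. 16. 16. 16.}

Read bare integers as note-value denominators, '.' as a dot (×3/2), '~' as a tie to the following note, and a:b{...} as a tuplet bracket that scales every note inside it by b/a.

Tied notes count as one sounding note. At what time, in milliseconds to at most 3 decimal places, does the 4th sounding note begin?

note 4 onset = 3b = 1512.605ms

1. 0.0ms @ 0 + 504.202ms (1)
2. 504.202ms @ 1 + 504.202ms (1)
3. 1008.403ms @ 2 + 504.202ms (1)
4. 1512.605ms @ 3 + 216.086ms (3/7)
5. 1728.691ms @ 24/7 + 648.259ms (9/7)
6. 2376.951ms @ 33/7 + 216.086ms (3/7)
7. 2593.037ms @ 36/7 + 216.086ms (3/7)
8. 2809.124ms @ 39/7 + 216.086ms (3/7)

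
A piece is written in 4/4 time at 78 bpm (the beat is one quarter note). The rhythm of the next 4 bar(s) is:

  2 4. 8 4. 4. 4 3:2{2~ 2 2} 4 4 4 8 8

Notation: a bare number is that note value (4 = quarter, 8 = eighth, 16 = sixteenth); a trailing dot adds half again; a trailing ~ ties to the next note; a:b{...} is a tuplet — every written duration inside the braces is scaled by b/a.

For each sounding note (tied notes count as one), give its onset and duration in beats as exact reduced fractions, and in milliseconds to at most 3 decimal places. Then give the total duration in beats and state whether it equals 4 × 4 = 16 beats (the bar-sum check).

1) 0.0ms=0b +1538.462ms=2b
2) 1538.462ms=2b +1153.846ms=3/2b
3) 2692.308ms=7/2b +384.615ms=1/2b
4) 3076.923ms=4b +1153.846ms=3/2b
5) 4230.769ms=11/2b +1153.846ms=3/2b
6) 5384.615ms=7b +769.231ms=1b
7) 6153.846ms=8b +2051.282ms=8/3b
8) 8205.128ms=32/3b +1025.641ms=4/3b
9) 9230.769ms=12b +769.231ms=1b
10) 10000.0ms=13b +769.231ms=1b
11) 10769.231ms=14b +769.231ms=1b
12) 11538.462ms=15b +384.615ms=1/2b
13) 11923.077ms=31/2b +384.615ms=1/2b
Σ=16b of 16 (78bpm 4/4) — PASS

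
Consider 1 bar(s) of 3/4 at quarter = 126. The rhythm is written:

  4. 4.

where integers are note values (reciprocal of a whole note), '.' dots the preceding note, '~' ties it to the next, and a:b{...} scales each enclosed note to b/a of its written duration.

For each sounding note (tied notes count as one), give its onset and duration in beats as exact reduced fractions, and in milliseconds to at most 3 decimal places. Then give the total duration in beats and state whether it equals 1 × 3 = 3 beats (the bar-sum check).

1) 0.0ms=0b +714.286ms=3/2b
2) 714.286ms=3/2b +714.286ms=3/2b
Σ=3b of 3 (126bpm 3/4) — PASS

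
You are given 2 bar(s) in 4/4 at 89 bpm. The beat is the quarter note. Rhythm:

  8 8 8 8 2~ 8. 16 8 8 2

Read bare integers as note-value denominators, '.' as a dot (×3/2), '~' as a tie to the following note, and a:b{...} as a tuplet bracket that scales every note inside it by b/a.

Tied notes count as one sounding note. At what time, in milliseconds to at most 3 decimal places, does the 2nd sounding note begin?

1. 0.0ms @ 0 + 337.079ms (1/2)
2. 337.079ms @ 1/2 + 337.079ms (1/2)
3. 674.157ms @ 1 + 337.079ms (1/2)
4. 1011.236ms @ 3/2 + 337.079ms (1/2)
5. 1348.315ms @ 2 + 1853.933ms (11/4)
6. 3202.247ms @ 19/4 + 168.539ms (1/4)
7. 3370.787ms @ 5 + 337.079ms (1/2)
8. 3707.865ms @ 11/2 + 337.079ms (1/2)
9. 4044.944ms @ 6 + 1348.315ms (2)

note 2 onset = 1/2b = 337.079ms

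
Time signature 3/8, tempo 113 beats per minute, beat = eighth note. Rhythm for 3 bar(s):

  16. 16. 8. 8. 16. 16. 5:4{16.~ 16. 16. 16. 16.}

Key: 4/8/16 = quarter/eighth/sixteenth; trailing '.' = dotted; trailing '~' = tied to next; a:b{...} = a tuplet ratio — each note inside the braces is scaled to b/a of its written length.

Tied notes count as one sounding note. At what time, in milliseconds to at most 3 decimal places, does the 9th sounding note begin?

note 9 onset = 39/5b = 4141.593ms

1. 0.0ms @ 0 + 398.23ms (3/4)
2. 398.23ms @ 3/4 + 398.23ms (3/4)
3. 796.46ms @ 3/2 + 796.46ms (3/2)
4. 1592.92ms @ 3 + 796.46ms (3/2)
5. 2389.381ms @ 9/2 + 398.23ms (3/4)
6. 2787.611ms @ 21/4 + 398.23ms (3/4)
7. 3185.841ms @ 6 + 637.168ms (6/5)
8. 3823.009ms @ 36/5 + 318.584ms (3/5)
9. 4141.593ms @ 39/5 + 318.584ms (3/5)
10. 4460.177ms @ 42/5 + 318.584ms (3/5)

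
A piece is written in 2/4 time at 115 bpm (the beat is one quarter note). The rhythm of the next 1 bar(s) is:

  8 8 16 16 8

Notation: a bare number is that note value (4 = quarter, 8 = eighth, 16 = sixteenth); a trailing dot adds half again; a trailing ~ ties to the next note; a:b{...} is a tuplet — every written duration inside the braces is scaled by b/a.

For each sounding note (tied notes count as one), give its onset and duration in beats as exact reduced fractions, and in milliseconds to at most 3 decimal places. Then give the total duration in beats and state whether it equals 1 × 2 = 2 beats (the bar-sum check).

1) 0.0ms=0b +260.87ms=1/2b
2) 260.87ms=1/2b +260.87ms=1/2b
3) 521.739ms=1b +130.435ms=1/4b
4) 652.174ms=5/4b +130.435ms=1/4b
5) 782.609ms=3/2b +260.87ms=1/2b
Σ=2b of 2 (115bpm 2/4) — PASS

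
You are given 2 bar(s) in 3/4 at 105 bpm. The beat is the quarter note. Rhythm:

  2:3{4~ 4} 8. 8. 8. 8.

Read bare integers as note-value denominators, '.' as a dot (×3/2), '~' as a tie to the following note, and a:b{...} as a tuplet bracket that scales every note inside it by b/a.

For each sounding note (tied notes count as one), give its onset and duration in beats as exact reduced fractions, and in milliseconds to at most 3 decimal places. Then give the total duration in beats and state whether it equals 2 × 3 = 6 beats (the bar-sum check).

1) 0.0ms=0b +1714.286ms=3b
2) 1714.286ms=3b +428.571ms=3/4b
3) 2142.857ms=15/4b +428.571ms=3/4b
4) 2571.429ms=9/2b +428.571ms=3/4b
5) 3000.0ms=21/4b +428.571ms=3/4b
Σ=6b of 6 (105bpm 3/4) — PASS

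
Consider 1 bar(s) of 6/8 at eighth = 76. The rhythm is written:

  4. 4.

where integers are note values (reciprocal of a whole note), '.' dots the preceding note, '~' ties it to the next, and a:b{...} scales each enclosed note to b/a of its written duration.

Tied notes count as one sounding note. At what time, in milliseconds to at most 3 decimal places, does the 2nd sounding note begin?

note 2 onset = 3b = 2368.421ms

1. 0.0ms @ 0 + 2368.421ms (3)
2. 2368.421ms @ 3 + 2368.421ms (3)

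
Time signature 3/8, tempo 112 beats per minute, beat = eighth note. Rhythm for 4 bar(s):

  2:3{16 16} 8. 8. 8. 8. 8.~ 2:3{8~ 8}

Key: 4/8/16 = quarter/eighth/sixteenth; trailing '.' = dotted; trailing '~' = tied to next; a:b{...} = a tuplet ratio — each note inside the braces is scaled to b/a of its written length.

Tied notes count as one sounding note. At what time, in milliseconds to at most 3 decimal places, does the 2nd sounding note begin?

note 2 onset = 3/4b = 401.786ms

1. 0.0ms @ 0 + 401.786ms (3/4)
2. 401.786ms @ 3/4 + 401.786ms (3/4)
3. 803.571ms @ 3/2 + 803.571ms (3/2)
4. 1607.143ms @ 3 + 803.571ms (3/2)
5. 2410.714ms @ 9/2 + 803.571ms (3/2)
6. 3214.286ms @ 6 + 803.571ms (3/2)
7. 4017.857ms @ 15/2 + 2410.714ms (9/2)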